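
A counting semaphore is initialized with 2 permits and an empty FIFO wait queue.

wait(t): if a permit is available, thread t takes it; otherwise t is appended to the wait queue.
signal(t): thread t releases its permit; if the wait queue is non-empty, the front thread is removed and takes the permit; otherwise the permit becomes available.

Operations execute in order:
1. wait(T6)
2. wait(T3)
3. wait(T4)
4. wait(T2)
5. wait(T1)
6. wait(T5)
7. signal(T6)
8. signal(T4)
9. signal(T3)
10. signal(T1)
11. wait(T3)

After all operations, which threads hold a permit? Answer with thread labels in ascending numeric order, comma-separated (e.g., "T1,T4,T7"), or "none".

Step 1: wait(T6) -> count=1 queue=[] holders={T6}
Step 2: wait(T3) -> count=0 queue=[] holders={T3,T6}
Step 3: wait(T4) -> count=0 queue=[T4] holders={T3,T6}
Step 4: wait(T2) -> count=0 queue=[T4,T2] holders={T3,T6}
Step 5: wait(T1) -> count=0 queue=[T4,T2,T1] holders={T3,T6}
Step 6: wait(T5) -> count=0 queue=[T4,T2,T1,T5] holders={T3,T6}
Step 7: signal(T6) -> count=0 queue=[T2,T1,T5] holders={T3,T4}
Step 8: signal(T4) -> count=0 queue=[T1,T5] holders={T2,T3}
Step 9: signal(T3) -> count=0 queue=[T5] holders={T1,T2}
Step 10: signal(T1) -> count=0 queue=[] holders={T2,T5}
Step 11: wait(T3) -> count=0 queue=[T3] holders={T2,T5}
Final holders: T2,T5

Answer: T2,T5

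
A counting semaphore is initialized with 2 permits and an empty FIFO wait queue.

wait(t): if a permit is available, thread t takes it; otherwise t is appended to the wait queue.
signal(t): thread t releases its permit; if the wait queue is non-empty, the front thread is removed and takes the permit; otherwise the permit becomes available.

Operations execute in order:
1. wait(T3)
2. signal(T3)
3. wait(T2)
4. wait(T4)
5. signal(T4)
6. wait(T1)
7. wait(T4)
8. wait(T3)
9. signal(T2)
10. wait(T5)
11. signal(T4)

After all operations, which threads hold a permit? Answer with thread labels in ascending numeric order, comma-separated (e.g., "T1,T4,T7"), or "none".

Step 1: wait(T3) -> count=1 queue=[] holders={T3}
Step 2: signal(T3) -> count=2 queue=[] holders={none}
Step 3: wait(T2) -> count=1 queue=[] holders={T2}
Step 4: wait(T4) -> count=0 queue=[] holders={T2,T4}
Step 5: signal(T4) -> count=1 queue=[] holders={T2}
Step 6: wait(T1) -> count=0 queue=[] holders={T1,T2}
Step 7: wait(T4) -> count=0 queue=[T4] holders={T1,T2}
Step 8: wait(T3) -> count=0 queue=[T4,T3] holders={T1,T2}
Step 9: signal(T2) -> count=0 queue=[T3] holders={T1,T4}
Step 10: wait(T5) -> count=0 queue=[T3,T5] holders={T1,T4}
Step 11: signal(T4) -> count=0 queue=[T5] holders={T1,T3}
Final holders: T1,T3

Answer: T1,T3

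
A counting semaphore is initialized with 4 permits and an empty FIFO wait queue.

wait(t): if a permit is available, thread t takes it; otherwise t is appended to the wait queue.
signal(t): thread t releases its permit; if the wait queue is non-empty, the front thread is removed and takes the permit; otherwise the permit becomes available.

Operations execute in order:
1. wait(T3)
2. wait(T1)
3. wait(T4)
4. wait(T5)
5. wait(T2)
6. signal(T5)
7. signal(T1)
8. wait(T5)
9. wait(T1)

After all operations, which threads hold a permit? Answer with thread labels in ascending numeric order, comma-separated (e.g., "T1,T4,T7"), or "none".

Answer: T2,T3,T4,T5

Derivation:
Step 1: wait(T3) -> count=3 queue=[] holders={T3}
Step 2: wait(T1) -> count=2 queue=[] holders={T1,T3}
Step 3: wait(T4) -> count=1 queue=[] holders={T1,T3,T4}
Step 4: wait(T5) -> count=0 queue=[] holders={T1,T3,T4,T5}
Step 5: wait(T2) -> count=0 queue=[T2] holders={T1,T3,T4,T5}
Step 6: signal(T5) -> count=0 queue=[] holders={T1,T2,T3,T4}
Step 7: signal(T1) -> count=1 queue=[] holders={T2,T3,T4}
Step 8: wait(T5) -> count=0 queue=[] holders={T2,T3,T4,T5}
Step 9: wait(T1) -> count=0 queue=[T1] holders={T2,T3,T4,T5}
Final holders: T2,T3,T4,T5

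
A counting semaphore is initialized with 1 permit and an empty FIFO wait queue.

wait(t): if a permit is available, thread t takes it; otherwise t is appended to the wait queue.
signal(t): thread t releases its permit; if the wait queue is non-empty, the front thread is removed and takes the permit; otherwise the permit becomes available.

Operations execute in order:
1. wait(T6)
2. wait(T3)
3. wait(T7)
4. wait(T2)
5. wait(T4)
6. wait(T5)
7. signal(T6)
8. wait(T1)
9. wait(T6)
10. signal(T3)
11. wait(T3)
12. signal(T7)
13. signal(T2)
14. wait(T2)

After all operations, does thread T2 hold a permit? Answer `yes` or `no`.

Step 1: wait(T6) -> count=0 queue=[] holders={T6}
Step 2: wait(T3) -> count=0 queue=[T3] holders={T6}
Step 3: wait(T7) -> count=0 queue=[T3,T7] holders={T6}
Step 4: wait(T2) -> count=0 queue=[T3,T7,T2] holders={T6}
Step 5: wait(T4) -> count=0 queue=[T3,T7,T2,T4] holders={T6}
Step 6: wait(T5) -> count=0 queue=[T3,T7,T2,T4,T5] holders={T6}
Step 7: signal(T6) -> count=0 queue=[T7,T2,T4,T5] holders={T3}
Step 8: wait(T1) -> count=0 queue=[T7,T2,T4,T5,T1] holders={T3}
Step 9: wait(T6) -> count=0 queue=[T7,T2,T4,T5,T1,T6] holders={T3}
Step 10: signal(T3) -> count=0 queue=[T2,T4,T5,T1,T6] holders={T7}
Step 11: wait(T3) -> count=0 queue=[T2,T4,T5,T1,T6,T3] holders={T7}
Step 12: signal(T7) -> count=0 queue=[T4,T5,T1,T6,T3] holders={T2}
Step 13: signal(T2) -> count=0 queue=[T5,T1,T6,T3] holders={T4}
Step 14: wait(T2) -> count=0 queue=[T5,T1,T6,T3,T2] holders={T4}
Final holders: {T4} -> T2 not in holders

Answer: no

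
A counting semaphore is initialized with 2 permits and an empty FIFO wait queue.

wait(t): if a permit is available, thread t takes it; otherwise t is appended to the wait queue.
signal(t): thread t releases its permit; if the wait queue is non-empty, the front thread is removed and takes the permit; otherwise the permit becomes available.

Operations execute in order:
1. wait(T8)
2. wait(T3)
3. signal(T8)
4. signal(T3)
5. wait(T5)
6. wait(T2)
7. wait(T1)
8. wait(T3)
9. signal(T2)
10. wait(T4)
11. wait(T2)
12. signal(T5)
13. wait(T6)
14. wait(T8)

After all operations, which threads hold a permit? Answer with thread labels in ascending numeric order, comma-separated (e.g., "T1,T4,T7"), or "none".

Step 1: wait(T8) -> count=1 queue=[] holders={T8}
Step 2: wait(T3) -> count=0 queue=[] holders={T3,T8}
Step 3: signal(T8) -> count=1 queue=[] holders={T3}
Step 4: signal(T3) -> count=2 queue=[] holders={none}
Step 5: wait(T5) -> count=1 queue=[] holders={T5}
Step 6: wait(T2) -> count=0 queue=[] holders={T2,T5}
Step 7: wait(T1) -> count=0 queue=[T1] holders={T2,T5}
Step 8: wait(T3) -> count=0 queue=[T1,T3] holders={T2,T5}
Step 9: signal(T2) -> count=0 queue=[T3] holders={T1,T5}
Step 10: wait(T4) -> count=0 queue=[T3,T4] holders={T1,T5}
Step 11: wait(T2) -> count=0 queue=[T3,T4,T2] holders={T1,T5}
Step 12: signal(T5) -> count=0 queue=[T4,T2] holders={T1,T3}
Step 13: wait(T6) -> count=0 queue=[T4,T2,T6] holders={T1,T3}
Step 14: wait(T8) -> count=0 queue=[T4,T2,T6,T8] holders={T1,T3}
Final holders: T1,T3

Answer: T1,T3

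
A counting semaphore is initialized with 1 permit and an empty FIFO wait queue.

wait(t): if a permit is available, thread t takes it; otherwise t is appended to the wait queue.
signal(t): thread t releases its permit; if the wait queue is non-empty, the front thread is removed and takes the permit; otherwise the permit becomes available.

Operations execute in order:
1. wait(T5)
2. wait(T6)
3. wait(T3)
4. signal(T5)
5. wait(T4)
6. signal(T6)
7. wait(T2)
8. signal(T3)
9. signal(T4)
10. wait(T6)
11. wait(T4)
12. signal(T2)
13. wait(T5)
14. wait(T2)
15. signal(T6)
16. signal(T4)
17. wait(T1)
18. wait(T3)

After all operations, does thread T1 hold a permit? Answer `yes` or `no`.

Step 1: wait(T5) -> count=0 queue=[] holders={T5}
Step 2: wait(T6) -> count=0 queue=[T6] holders={T5}
Step 3: wait(T3) -> count=0 queue=[T6,T3] holders={T5}
Step 4: signal(T5) -> count=0 queue=[T3] holders={T6}
Step 5: wait(T4) -> count=0 queue=[T3,T4] holders={T6}
Step 6: signal(T6) -> count=0 queue=[T4] holders={T3}
Step 7: wait(T2) -> count=0 queue=[T4,T2] holders={T3}
Step 8: signal(T3) -> count=0 queue=[T2] holders={T4}
Step 9: signal(T4) -> count=0 queue=[] holders={T2}
Step 10: wait(T6) -> count=0 queue=[T6] holders={T2}
Step 11: wait(T4) -> count=0 queue=[T6,T4] holders={T2}
Step 12: signal(T2) -> count=0 queue=[T4] holders={T6}
Step 13: wait(T5) -> count=0 queue=[T4,T5] holders={T6}
Step 14: wait(T2) -> count=0 queue=[T4,T5,T2] holders={T6}
Step 15: signal(T6) -> count=0 queue=[T5,T2] holders={T4}
Step 16: signal(T4) -> count=0 queue=[T2] holders={T5}
Step 17: wait(T1) -> count=0 queue=[T2,T1] holders={T5}
Step 18: wait(T3) -> count=0 queue=[T2,T1,T3] holders={T5}
Final holders: {T5} -> T1 not in holders

Answer: no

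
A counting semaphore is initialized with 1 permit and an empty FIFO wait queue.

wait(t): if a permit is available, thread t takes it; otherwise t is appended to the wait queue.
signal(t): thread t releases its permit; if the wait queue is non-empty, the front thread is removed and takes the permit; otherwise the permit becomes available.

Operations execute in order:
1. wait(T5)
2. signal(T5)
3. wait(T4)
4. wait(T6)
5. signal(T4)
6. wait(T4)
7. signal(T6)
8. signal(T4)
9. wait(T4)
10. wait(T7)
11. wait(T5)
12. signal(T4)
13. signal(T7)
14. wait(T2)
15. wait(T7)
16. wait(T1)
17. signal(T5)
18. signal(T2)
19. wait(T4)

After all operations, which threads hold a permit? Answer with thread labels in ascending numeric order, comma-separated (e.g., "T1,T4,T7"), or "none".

Step 1: wait(T5) -> count=0 queue=[] holders={T5}
Step 2: signal(T5) -> count=1 queue=[] holders={none}
Step 3: wait(T4) -> count=0 queue=[] holders={T4}
Step 4: wait(T6) -> count=0 queue=[T6] holders={T4}
Step 5: signal(T4) -> count=0 queue=[] holders={T6}
Step 6: wait(T4) -> count=0 queue=[T4] holders={T6}
Step 7: signal(T6) -> count=0 queue=[] holders={T4}
Step 8: signal(T4) -> count=1 queue=[] holders={none}
Step 9: wait(T4) -> count=0 queue=[] holders={T4}
Step 10: wait(T7) -> count=0 queue=[T7] holders={T4}
Step 11: wait(T5) -> count=0 queue=[T7,T5] holders={T4}
Step 12: signal(T4) -> count=0 queue=[T5] holders={T7}
Step 13: signal(T7) -> count=0 queue=[] holders={T5}
Step 14: wait(T2) -> count=0 queue=[T2] holders={T5}
Step 15: wait(T7) -> count=0 queue=[T2,T7] holders={T5}
Step 16: wait(T1) -> count=0 queue=[T2,T7,T1] holders={T5}
Step 17: signal(T5) -> count=0 queue=[T7,T1] holders={T2}
Step 18: signal(T2) -> count=0 queue=[T1] holders={T7}
Step 19: wait(T4) -> count=0 queue=[T1,T4] holders={T7}
Final holders: T7

Answer: T7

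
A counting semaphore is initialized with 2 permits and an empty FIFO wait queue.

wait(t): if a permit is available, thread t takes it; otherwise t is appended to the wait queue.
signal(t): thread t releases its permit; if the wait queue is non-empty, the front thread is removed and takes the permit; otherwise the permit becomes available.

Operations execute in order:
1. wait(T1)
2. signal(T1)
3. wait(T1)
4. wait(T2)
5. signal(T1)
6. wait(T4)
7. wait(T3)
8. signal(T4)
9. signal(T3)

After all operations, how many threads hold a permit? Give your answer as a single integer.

Step 1: wait(T1) -> count=1 queue=[] holders={T1}
Step 2: signal(T1) -> count=2 queue=[] holders={none}
Step 3: wait(T1) -> count=1 queue=[] holders={T1}
Step 4: wait(T2) -> count=0 queue=[] holders={T1,T2}
Step 5: signal(T1) -> count=1 queue=[] holders={T2}
Step 6: wait(T4) -> count=0 queue=[] holders={T2,T4}
Step 7: wait(T3) -> count=0 queue=[T3] holders={T2,T4}
Step 8: signal(T4) -> count=0 queue=[] holders={T2,T3}
Step 9: signal(T3) -> count=1 queue=[] holders={T2}
Final holders: {T2} -> 1 thread(s)

Answer: 1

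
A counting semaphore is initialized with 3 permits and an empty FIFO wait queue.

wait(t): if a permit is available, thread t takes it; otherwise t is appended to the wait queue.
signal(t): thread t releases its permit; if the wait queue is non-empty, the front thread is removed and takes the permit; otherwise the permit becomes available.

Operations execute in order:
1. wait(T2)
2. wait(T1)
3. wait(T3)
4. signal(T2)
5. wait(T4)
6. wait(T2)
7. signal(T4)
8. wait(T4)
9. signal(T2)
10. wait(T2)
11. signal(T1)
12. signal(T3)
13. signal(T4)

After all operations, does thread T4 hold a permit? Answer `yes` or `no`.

Step 1: wait(T2) -> count=2 queue=[] holders={T2}
Step 2: wait(T1) -> count=1 queue=[] holders={T1,T2}
Step 3: wait(T3) -> count=0 queue=[] holders={T1,T2,T3}
Step 4: signal(T2) -> count=1 queue=[] holders={T1,T3}
Step 5: wait(T4) -> count=0 queue=[] holders={T1,T3,T4}
Step 6: wait(T2) -> count=0 queue=[T2] holders={T1,T3,T4}
Step 7: signal(T4) -> count=0 queue=[] holders={T1,T2,T3}
Step 8: wait(T4) -> count=0 queue=[T4] holders={T1,T2,T3}
Step 9: signal(T2) -> count=0 queue=[] holders={T1,T3,T4}
Step 10: wait(T2) -> count=0 queue=[T2] holders={T1,T3,T4}
Step 11: signal(T1) -> count=0 queue=[] holders={T2,T3,T4}
Step 12: signal(T3) -> count=1 queue=[] holders={T2,T4}
Step 13: signal(T4) -> count=2 queue=[] holders={T2}
Final holders: {T2} -> T4 not in holders

Answer: no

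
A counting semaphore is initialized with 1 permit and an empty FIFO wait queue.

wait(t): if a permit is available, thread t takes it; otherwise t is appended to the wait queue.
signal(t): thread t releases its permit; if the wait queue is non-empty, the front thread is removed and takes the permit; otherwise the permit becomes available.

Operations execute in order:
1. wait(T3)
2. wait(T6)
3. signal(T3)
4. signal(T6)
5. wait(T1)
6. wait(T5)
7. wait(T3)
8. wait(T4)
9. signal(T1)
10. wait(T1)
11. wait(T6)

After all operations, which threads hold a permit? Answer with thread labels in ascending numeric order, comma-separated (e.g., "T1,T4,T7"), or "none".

Step 1: wait(T3) -> count=0 queue=[] holders={T3}
Step 2: wait(T6) -> count=0 queue=[T6] holders={T3}
Step 3: signal(T3) -> count=0 queue=[] holders={T6}
Step 4: signal(T6) -> count=1 queue=[] holders={none}
Step 5: wait(T1) -> count=0 queue=[] holders={T1}
Step 6: wait(T5) -> count=0 queue=[T5] holders={T1}
Step 7: wait(T3) -> count=0 queue=[T5,T3] holders={T1}
Step 8: wait(T4) -> count=0 queue=[T5,T3,T4] holders={T1}
Step 9: signal(T1) -> count=0 queue=[T3,T4] holders={T5}
Step 10: wait(T1) -> count=0 queue=[T3,T4,T1] holders={T5}
Step 11: wait(T6) -> count=0 queue=[T3,T4,T1,T6] holders={T5}
Final holders: T5

Answer: T5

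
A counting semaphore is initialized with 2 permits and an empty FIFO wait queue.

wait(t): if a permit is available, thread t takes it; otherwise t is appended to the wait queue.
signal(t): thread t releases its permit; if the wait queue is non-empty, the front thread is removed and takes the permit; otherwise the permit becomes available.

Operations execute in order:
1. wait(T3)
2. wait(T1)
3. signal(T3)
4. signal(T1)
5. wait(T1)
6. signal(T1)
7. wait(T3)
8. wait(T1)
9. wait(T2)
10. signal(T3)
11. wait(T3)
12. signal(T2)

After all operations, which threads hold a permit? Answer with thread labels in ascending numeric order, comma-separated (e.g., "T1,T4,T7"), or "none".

Answer: T1,T3

Derivation:
Step 1: wait(T3) -> count=1 queue=[] holders={T3}
Step 2: wait(T1) -> count=0 queue=[] holders={T1,T3}
Step 3: signal(T3) -> count=1 queue=[] holders={T1}
Step 4: signal(T1) -> count=2 queue=[] holders={none}
Step 5: wait(T1) -> count=1 queue=[] holders={T1}
Step 6: signal(T1) -> count=2 queue=[] holders={none}
Step 7: wait(T3) -> count=1 queue=[] holders={T3}
Step 8: wait(T1) -> count=0 queue=[] holders={T1,T3}
Step 9: wait(T2) -> count=0 queue=[T2] holders={T1,T3}
Step 10: signal(T3) -> count=0 queue=[] holders={T1,T2}
Step 11: wait(T3) -> count=0 queue=[T3] holders={T1,T2}
Step 12: signal(T2) -> count=0 queue=[] holders={T1,T3}
Final holders: T1,T3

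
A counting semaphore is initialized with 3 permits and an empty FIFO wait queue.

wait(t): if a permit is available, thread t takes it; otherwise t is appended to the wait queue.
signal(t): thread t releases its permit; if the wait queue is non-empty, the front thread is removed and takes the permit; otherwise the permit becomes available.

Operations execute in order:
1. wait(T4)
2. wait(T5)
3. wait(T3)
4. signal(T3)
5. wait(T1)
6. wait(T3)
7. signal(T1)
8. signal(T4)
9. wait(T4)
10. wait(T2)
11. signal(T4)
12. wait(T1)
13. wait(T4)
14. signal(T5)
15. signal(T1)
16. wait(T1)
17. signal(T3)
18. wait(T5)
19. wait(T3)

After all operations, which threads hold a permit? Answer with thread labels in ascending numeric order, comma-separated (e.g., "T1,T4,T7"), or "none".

Answer: T1,T2,T4

Derivation:
Step 1: wait(T4) -> count=2 queue=[] holders={T4}
Step 2: wait(T5) -> count=1 queue=[] holders={T4,T5}
Step 3: wait(T3) -> count=0 queue=[] holders={T3,T4,T5}
Step 4: signal(T3) -> count=1 queue=[] holders={T4,T5}
Step 5: wait(T1) -> count=0 queue=[] holders={T1,T4,T5}
Step 6: wait(T3) -> count=0 queue=[T3] holders={T1,T4,T5}
Step 7: signal(T1) -> count=0 queue=[] holders={T3,T4,T5}
Step 8: signal(T4) -> count=1 queue=[] holders={T3,T5}
Step 9: wait(T4) -> count=0 queue=[] holders={T3,T4,T5}
Step 10: wait(T2) -> count=0 queue=[T2] holders={T3,T4,T5}
Step 11: signal(T4) -> count=0 queue=[] holders={T2,T3,T5}
Step 12: wait(T1) -> count=0 queue=[T1] holders={T2,T3,T5}
Step 13: wait(T4) -> count=0 queue=[T1,T4] holders={T2,T3,T5}
Step 14: signal(T5) -> count=0 queue=[T4] holders={T1,T2,T3}
Step 15: signal(T1) -> count=0 queue=[] holders={T2,T3,T4}
Step 16: wait(T1) -> count=0 queue=[T1] holders={T2,T3,T4}
Step 17: signal(T3) -> count=0 queue=[] holders={T1,T2,T4}
Step 18: wait(T5) -> count=0 queue=[T5] holders={T1,T2,T4}
Step 19: wait(T3) -> count=0 queue=[T5,T3] holders={T1,T2,T4}
Final holders: T1,T2,T4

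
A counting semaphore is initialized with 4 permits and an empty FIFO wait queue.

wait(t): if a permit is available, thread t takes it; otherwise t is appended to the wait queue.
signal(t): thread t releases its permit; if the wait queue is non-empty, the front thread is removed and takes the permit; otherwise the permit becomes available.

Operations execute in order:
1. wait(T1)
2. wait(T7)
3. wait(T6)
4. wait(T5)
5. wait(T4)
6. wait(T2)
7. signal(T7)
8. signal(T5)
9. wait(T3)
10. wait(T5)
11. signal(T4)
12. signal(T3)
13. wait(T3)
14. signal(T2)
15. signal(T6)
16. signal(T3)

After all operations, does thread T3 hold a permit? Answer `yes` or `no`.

Answer: no

Derivation:
Step 1: wait(T1) -> count=3 queue=[] holders={T1}
Step 2: wait(T7) -> count=2 queue=[] holders={T1,T7}
Step 3: wait(T6) -> count=1 queue=[] holders={T1,T6,T7}
Step 4: wait(T5) -> count=0 queue=[] holders={T1,T5,T6,T7}
Step 5: wait(T4) -> count=0 queue=[T4] holders={T1,T5,T6,T7}
Step 6: wait(T2) -> count=0 queue=[T4,T2] holders={T1,T5,T6,T7}
Step 7: signal(T7) -> count=0 queue=[T2] holders={T1,T4,T5,T6}
Step 8: signal(T5) -> count=0 queue=[] holders={T1,T2,T4,T6}
Step 9: wait(T3) -> count=0 queue=[T3] holders={T1,T2,T4,T6}
Step 10: wait(T5) -> count=0 queue=[T3,T5] holders={T1,T2,T4,T6}
Step 11: signal(T4) -> count=0 queue=[T5] holders={T1,T2,T3,T6}
Step 12: signal(T3) -> count=0 queue=[] holders={T1,T2,T5,T6}
Step 13: wait(T3) -> count=0 queue=[T3] holders={T1,T2,T5,T6}
Step 14: signal(T2) -> count=0 queue=[] holders={T1,T3,T5,T6}
Step 15: signal(T6) -> count=1 queue=[] holders={T1,T3,T5}
Step 16: signal(T3) -> count=2 queue=[] holders={T1,T5}
Final holders: {T1,T5} -> T3 not in holders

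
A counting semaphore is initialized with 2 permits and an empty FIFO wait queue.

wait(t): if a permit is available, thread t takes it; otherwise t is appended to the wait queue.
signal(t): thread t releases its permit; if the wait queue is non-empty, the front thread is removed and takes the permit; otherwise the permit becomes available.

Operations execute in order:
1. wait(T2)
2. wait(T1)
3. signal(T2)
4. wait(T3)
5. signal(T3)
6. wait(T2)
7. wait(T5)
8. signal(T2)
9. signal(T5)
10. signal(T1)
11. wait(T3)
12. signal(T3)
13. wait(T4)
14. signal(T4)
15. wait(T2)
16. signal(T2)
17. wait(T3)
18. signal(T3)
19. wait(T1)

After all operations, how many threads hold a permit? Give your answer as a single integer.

Step 1: wait(T2) -> count=1 queue=[] holders={T2}
Step 2: wait(T1) -> count=0 queue=[] holders={T1,T2}
Step 3: signal(T2) -> count=1 queue=[] holders={T1}
Step 4: wait(T3) -> count=0 queue=[] holders={T1,T3}
Step 5: signal(T3) -> count=1 queue=[] holders={T1}
Step 6: wait(T2) -> count=0 queue=[] holders={T1,T2}
Step 7: wait(T5) -> count=0 queue=[T5] holders={T1,T2}
Step 8: signal(T2) -> count=0 queue=[] holders={T1,T5}
Step 9: signal(T5) -> count=1 queue=[] holders={T1}
Step 10: signal(T1) -> count=2 queue=[] holders={none}
Step 11: wait(T3) -> count=1 queue=[] holders={T3}
Step 12: signal(T3) -> count=2 queue=[] holders={none}
Step 13: wait(T4) -> count=1 queue=[] holders={T4}
Step 14: signal(T4) -> count=2 queue=[] holders={none}
Step 15: wait(T2) -> count=1 queue=[] holders={T2}
Step 16: signal(T2) -> count=2 queue=[] holders={none}
Step 17: wait(T3) -> count=1 queue=[] holders={T3}
Step 18: signal(T3) -> count=2 queue=[] holders={none}
Step 19: wait(T1) -> count=1 queue=[] holders={T1}
Final holders: {T1} -> 1 thread(s)

Answer: 1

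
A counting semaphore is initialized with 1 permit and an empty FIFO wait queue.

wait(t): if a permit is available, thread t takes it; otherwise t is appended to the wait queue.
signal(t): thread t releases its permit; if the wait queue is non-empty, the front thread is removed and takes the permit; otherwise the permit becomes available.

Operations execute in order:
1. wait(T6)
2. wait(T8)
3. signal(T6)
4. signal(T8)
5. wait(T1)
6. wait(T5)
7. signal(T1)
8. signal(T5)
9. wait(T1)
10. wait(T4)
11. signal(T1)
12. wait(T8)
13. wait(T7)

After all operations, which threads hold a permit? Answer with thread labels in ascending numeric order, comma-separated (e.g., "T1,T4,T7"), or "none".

Step 1: wait(T6) -> count=0 queue=[] holders={T6}
Step 2: wait(T8) -> count=0 queue=[T8] holders={T6}
Step 3: signal(T6) -> count=0 queue=[] holders={T8}
Step 4: signal(T8) -> count=1 queue=[] holders={none}
Step 5: wait(T1) -> count=0 queue=[] holders={T1}
Step 6: wait(T5) -> count=0 queue=[T5] holders={T1}
Step 7: signal(T1) -> count=0 queue=[] holders={T5}
Step 8: signal(T5) -> count=1 queue=[] holders={none}
Step 9: wait(T1) -> count=0 queue=[] holders={T1}
Step 10: wait(T4) -> count=0 queue=[T4] holders={T1}
Step 11: signal(T1) -> count=0 queue=[] holders={T4}
Step 12: wait(T8) -> count=0 queue=[T8] holders={T4}
Step 13: wait(T7) -> count=0 queue=[T8,T7] holders={T4}
Final holders: T4

Answer: T4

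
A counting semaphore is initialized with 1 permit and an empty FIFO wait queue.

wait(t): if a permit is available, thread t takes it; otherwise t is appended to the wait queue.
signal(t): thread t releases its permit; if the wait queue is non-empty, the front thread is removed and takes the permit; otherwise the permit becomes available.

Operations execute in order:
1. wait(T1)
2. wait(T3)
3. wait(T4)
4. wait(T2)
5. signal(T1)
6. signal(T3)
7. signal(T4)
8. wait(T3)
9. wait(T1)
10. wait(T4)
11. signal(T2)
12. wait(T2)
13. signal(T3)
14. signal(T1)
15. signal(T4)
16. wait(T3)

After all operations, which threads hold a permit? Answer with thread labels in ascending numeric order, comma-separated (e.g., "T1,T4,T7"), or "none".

Answer: T2

Derivation:
Step 1: wait(T1) -> count=0 queue=[] holders={T1}
Step 2: wait(T3) -> count=0 queue=[T3] holders={T1}
Step 3: wait(T4) -> count=0 queue=[T3,T4] holders={T1}
Step 4: wait(T2) -> count=0 queue=[T3,T4,T2] holders={T1}
Step 5: signal(T1) -> count=0 queue=[T4,T2] holders={T3}
Step 6: signal(T3) -> count=0 queue=[T2] holders={T4}
Step 7: signal(T4) -> count=0 queue=[] holders={T2}
Step 8: wait(T3) -> count=0 queue=[T3] holders={T2}
Step 9: wait(T1) -> count=0 queue=[T3,T1] holders={T2}
Step 10: wait(T4) -> count=0 queue=[T3,T1,T4] holders={T2}
Step 11: signal(T2) -> count=0 queue=[T1,T4] holders={T3}
Step 12: wait(T2) -> count=0 queue=[T1,T4,T2] holders={T3}
Step 13: signal(T3) -> count=0 queue=[T4,T2] holders={T1}
Step 14: signal(T1) -> count=0 queue=[T2] holders={T4}
Step 15: signal(T4) -> count=0 queue=[] holders={T2}
Step 16: wait(T3) -> count=0 queue=[T3] holders={T2}
Final holders: T2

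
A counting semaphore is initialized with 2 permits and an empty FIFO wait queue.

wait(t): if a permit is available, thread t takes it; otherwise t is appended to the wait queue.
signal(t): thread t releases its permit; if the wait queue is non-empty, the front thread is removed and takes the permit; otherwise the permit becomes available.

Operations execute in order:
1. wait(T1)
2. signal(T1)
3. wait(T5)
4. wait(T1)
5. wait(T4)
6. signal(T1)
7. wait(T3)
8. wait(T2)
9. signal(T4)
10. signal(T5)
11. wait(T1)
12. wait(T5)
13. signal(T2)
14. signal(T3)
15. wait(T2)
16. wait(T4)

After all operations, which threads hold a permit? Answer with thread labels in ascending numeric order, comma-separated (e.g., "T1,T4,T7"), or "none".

Answer: T1,T5

Derivation:
Step 1: wait(T1) -> count=1 queue=[] holders={T1}
Step 2: signal(T1) -> count=2 queue=[] holders={none}
Step 3: wait(T5) -> count=1 queue=[] holders={T5}
Step 4: wait(T1) -> count=0 queue=[] holders={T1,T5}
Step 5: wait(T4) -> count=0 queue=[T4] holders={T1,T5}
Step 6: signal(T1) -> count=0 queue=[] holders={T4,T5}
Step 7: wait(T3) -> count=0 queue=[T3] holders={T4,T5}
Step 8: wait(T2) -> count=0 queue=[T3,T2] holders={T4,T5}
Step 9: signal(T4) -> count=0 queue=[T2] holders={T3,T5}
Step 10: signal(T5) -> count=0 queue=[] holders={T2,T3}
Step 11: wait(T1) -> count=0 queue=[T1] holders={T2,T3}
Step 12: wait(T5) -> count=0 queue=[T1,T5] holders={T2,T3}
Step 13: signal(T2) -> count=0 queue=[T5] holders={T1,T3}
Step 14: signal(T3) -> count=0 queue=[] holders={T1,T5}
Step 15: wait(T2) -> count=0 queue=[T2] holders={T1,T5}
Step 16: wait(T4) -> count=0 queue=[T2,T4] holders={T1,T5}
Final holders: T1,T5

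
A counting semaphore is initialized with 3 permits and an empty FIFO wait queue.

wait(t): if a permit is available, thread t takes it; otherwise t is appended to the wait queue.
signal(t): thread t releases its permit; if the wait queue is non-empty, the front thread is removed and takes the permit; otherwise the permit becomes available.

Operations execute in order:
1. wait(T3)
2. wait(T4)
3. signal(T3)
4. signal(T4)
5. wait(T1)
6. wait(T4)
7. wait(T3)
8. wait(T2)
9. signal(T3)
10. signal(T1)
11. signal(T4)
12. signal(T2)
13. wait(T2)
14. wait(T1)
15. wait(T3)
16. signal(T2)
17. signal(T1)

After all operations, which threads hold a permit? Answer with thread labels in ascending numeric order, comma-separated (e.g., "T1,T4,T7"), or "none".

Answer: T3

Derivation:
Step 1: wait(T3) -> count=2 queue=[] holders={T3}
Step 2: wait(T4) -> count=1 queue=[] holders={T3,T4}
Step 3: signal(T3) -> count=2 queue=[] holders={T4}
Step 4: signal(T4) -> count=3 queue=[] holders={none}
Step 5: wait(T1) -> count=2 queue=[] holders={T1}
Step 6: wait(T4) -> count=1 queue=[] holders={T1,T4}
Step 7: wait(T3) -> count=0 queue=[] holders={T1,T3,T4}
Step 8: wait(T2) -> count=0 queue=[T2] holders={T1,T3,T4}
Step 9: signal(T3) -> count=0 queue=[] holders={T1,T2,T4}
Step 10: signal(T1) -> count=1 queue=[] holders={T2,T4}
Step 11: signal(T4) -> count=2 queue=[] holders={T2}
Step 12: signal(T2) -> count=3 queue=[] holders={none}
Step 13: wait(T2) -> count=2 queue=[] holders={T2}
Step 14: wait(T1) -> count=1 queue=[] holders={T1,T2}
Step 15: wait(T3) -> count=0 queue=[] holders={T1,T2,T3}
Step 16: signal(T2) -> count=1 queue=[] holders={T1,T3}
Step 17: signal(T1) -> count=2 queue=[] holders={T3}
Final holders: T3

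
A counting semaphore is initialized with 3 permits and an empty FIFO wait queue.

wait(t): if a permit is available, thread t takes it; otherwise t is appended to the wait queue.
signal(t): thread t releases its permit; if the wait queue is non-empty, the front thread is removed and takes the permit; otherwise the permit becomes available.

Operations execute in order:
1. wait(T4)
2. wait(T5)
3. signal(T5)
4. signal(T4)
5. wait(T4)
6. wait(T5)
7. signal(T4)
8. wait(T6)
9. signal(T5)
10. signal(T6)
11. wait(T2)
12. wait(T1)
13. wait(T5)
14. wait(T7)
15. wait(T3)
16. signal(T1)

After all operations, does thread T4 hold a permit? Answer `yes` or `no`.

Answer: no

Derivation:
Step 1: wait(T4) -> count=2 queue=[] holders={T4}
Step 2: wait(T5) -> count=1 queue=[] holders={T4,T5}
Step 3: signal(T5) -> count=2 queue=[] holders={T4}
Step 4: signal(T4) -> count=3 queue=[] holders={none}
Step 5: wait(T4) -> count=2 queue=[] holders={T4}
Step 6: wait(T5) -> count=1 queue=[] holders={T4,T5}
Step 7: signal(T4) -> count=2 queue=[] holders={T5}
Step 8: wait(T6) -> count=1 queue=[] holders={T5,T6}
Step 9: signal(T5) -> count=2 queue=[] holders={T6}
Step 10: signal(T6) -> count=3 queue=[] holders={none}
Step 11: wait(T2) -> count=2 queue=[] holders={T2}
Step 12: wait(T1) -> count=1 queue=[] holders={T1,T2}
Step 13: wait(T5) -> count=0 queue=[] holders={T1,T2,T5}
Step 14: wait(T7) -> count=0 queue=[T7] holders={T1,T2,T5}
Step 15: wait(T3) -> count=0 queue=[T7,T3] holders={T1,T2,T5}
Step 16: signal(T1) -> count=0 queue=[T3] holders={T2,T5,T7}
Final holders: {T2,T5,T7} -> T4 not in holders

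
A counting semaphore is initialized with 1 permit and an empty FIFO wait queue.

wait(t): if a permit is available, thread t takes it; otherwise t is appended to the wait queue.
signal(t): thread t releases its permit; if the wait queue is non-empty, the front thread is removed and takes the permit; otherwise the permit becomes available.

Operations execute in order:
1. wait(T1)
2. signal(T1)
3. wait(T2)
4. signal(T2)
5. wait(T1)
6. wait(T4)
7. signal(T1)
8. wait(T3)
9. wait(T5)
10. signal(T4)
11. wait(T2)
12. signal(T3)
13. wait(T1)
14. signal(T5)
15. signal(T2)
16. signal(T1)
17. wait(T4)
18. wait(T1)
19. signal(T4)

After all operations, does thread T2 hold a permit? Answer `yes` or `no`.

Step 1: wait(T1) -> count=0 queue=[] holders={T1}
Step 2: signal(T1) -> count=1 queue=[] holders={none}
Step 3: wait(T2) -> count=0 queue=[] holders={T2}
Step 4: signal(T2) -> count=1 queue=[] holders={none}
Step 5: wait(T1) -> count=0 queue=[] holders={T1}
Step 6: wait(T4) -> count=0 queue=[T4] holders={T1}
Step 7: signal(T1) -> count=0 queue=[] holders={T4}
Step 8: wait(T3) -> count=0 queue=[T3] holders={T4}
Step 9: wait(T5) -> count=0 queue=[T3,T5] holders={T4}
Step 10: signal(T4) -> count=0 queue=[T5] holders={T3}
Step 11: wait(T2) -> count=0 queue=[T5,T2] holders={T3}
Step 12: signal(T3) -> count=0 queue=[T2] holders={T5}
Step 13: wait(T1) -> count=0 queue=[T2,T1] holders={T5}
Step 14: signal(T5) -> count=0 queue=[T1] holders={T2}
Step 15: signal(T2) -> count=0 queue=[] holders={T1}
Step 16: signal(T1) -> count=1 queue=[] holders={none}
Step 17: wait(T4) -> count=0 queue=[] holders={T4}
Step 18: wait(T1) -> count=0 queue=[T1] holders={T4}
Step 19: signal(T4) -> count=0 queue=[] holders={T1}
Final holders: {T1} -> T2 not in holders

Answer: no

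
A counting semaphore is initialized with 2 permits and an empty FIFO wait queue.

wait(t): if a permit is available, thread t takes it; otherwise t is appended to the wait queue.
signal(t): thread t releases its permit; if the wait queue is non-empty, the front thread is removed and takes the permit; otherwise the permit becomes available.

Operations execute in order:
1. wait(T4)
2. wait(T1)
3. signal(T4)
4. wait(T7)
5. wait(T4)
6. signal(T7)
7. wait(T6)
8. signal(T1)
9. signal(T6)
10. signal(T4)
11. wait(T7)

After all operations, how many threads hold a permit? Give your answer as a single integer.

Answer: 1

Derivation:
Step 1: wait(T4) -> count=1 queue=[] holders={T4}
Step 2: wait(T1) -> count=0 queue=[] holders={T1,T4}
Step 3: signal(T4) -> count=1 queue=[] holders={T1}
Step 4: wait(T7) -> count=0 queue=[] holders={T1,T7}
Step 5: wait(T4) -> count=0 queue=[T4] holders={T1,T7}
Step 6: signal(T7) -> count=0 queue=[] holders={T1,T4}
Step 7: wait(T6) -> count=0 queue=[T6] holders={T1,T4}
Step 8: signal(T1) -> count=0 queue=[] holders={T4,T6}
Step 9: signal(T6) -> count=1 queue=[] holders={T4}
Step 10: signal(T4) -> count=2 queue=[] holders={none}
Step 11: wait(T7) -> count=1 queue=[] holders={T7}
Final holders: {T7} -> 1 thread(s)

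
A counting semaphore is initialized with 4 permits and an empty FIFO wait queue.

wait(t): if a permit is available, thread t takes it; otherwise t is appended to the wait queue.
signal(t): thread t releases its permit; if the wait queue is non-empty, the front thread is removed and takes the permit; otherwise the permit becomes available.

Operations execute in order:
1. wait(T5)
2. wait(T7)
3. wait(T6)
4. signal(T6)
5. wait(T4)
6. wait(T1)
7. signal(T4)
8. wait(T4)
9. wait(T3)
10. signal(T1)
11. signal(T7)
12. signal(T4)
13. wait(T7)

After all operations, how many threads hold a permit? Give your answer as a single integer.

Step 1: wait(T5) -> count=3 queue=[] holders={T5}
Step 2: wait(T7) -> count=2 queue=[] holders={T5,T7}
Step 3: wait(T6) -> count=1 queue=[] holders={T5,T6,T7}
Step 4: signal(T6) -> count=2 queue=[] holders={T5,T7}
Step 5: wait(T4) -> count=1 queue=[] holders={T4,T5,T7}
Step 6: wait(T1) -> count=0 queue=[] holders={T1,T4,T5,T7}
Step 7: signal(T4) -> count=1 queue=[] holders={T1,T5,T7}
Step 8: wait(T4) -> count=0 queue=[] holders={T1,T4,T5,T7}
Step 9: wait(T3) -> count=0 queue=[T3] holders={T1,T4,T5,T7}
Step 10: signal(T1) -> count=0 queue=[] holders={T3,T4,T5,T7}
Step 11: signal(T7) -> count=1 queue=[] holders={T3,T4,T5}
Step 12: signal(T4) -> count=2 queue=[] holders={T3,T5}
Step 13: wait(T7) -> count=1 queue=[] holders={T3,T5,T7}
Final holders: {T3,T5,T7} -> 3 thread(s)

Answer: 3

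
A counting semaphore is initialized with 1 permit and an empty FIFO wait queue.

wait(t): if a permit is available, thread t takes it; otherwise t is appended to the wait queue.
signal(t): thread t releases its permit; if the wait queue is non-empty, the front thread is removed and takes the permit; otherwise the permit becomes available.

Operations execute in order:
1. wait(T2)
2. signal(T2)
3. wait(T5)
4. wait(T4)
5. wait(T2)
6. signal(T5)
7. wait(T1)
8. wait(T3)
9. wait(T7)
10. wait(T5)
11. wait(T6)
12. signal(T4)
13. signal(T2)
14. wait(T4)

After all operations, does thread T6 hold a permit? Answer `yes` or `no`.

Answer: no

Derivation:
Step 1: wait(T2) -> count=0 queue=[] holders={T2}
Step 2: signal(T2) -> count=1 queue=[] holders={none}
Step 3: wait(T5) -> count=0 queue=[] holders={T5}
Step 4: wait(T4) -> count=0 queue=[T4] holders={T5}
Step 5: wait(T2) -> count=0 queue=[T4,T2] holders={T5}
Step 6: signal(T5) -> count=0 queue=[T2] holders={T4}
Step 7: wait(T1) -> count=0 queue=[T2,T1] holders={T4}
Step 8: wait(T3) -> count=0 queue=[T2,T1,T3] holders={T4}
Step 9: wait(T7) -> count=0 queue=[T2,T1,T3,T7] holders={T4}
Step 10: wait(T5) -> count=0 queue=[T2,T1,T3,T7,T5] holders={T4}
Step 11: wait(T6) -> count=0 queue=[T2,T1,T3,T7,T5,T6] holders={T4}
Step 12: signal(T4) -> count=0 queue=[T1,T3,T7,T5,T6] holders={T2}
Step 13: signal(T2) -> count=0 queue=[T3,T7,T5,T6] holders={T1}
Step 14: wait(T4) -> count=0 queue=[T3,T7,T5,T6,T4] holders={T1}
Final holders: {T1} -> T6 not in holders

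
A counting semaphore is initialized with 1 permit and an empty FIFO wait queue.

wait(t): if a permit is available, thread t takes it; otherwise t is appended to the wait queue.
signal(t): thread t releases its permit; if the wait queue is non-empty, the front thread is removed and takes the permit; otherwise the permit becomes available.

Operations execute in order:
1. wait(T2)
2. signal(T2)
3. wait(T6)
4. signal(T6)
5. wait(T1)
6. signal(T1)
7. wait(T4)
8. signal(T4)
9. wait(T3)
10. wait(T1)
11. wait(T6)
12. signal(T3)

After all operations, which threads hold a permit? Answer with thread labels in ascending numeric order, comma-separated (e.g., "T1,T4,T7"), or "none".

Step 1: wait(T2) -> count=0 queue=[] holders={T2}
Step 2: signal(T2) -> count=1 queue=[] holders={none}
Step 3: wait(T6) -> count=0 queue=[] holders={T6}
Step 4: signal(T6) -> count=1 queue=[] holders={none}
Step 5: wait(T1) -> count=0 queue=[] holders={T1}
Step 6: signal(T1) -> count=1 queue=[] holders={none}
Step 7: wait(T4) -> count=0 queue=[] holders={T4}
Step 8: signal(T4) -> count=1 queue=[] holders={none}
Step 9: wait(T3) -> count=0 queue=[] holders={T3}
Step 10: wait(T1) -> count=0 queue=[T1] holders={T3}
Step 11: wait(T6) -> count=0 queue=[T1,T6] holders={T3}
Step 12: signal(T3) -> count=0 queue=[T6] holders={T1}
Final holders: T1

Answer: T1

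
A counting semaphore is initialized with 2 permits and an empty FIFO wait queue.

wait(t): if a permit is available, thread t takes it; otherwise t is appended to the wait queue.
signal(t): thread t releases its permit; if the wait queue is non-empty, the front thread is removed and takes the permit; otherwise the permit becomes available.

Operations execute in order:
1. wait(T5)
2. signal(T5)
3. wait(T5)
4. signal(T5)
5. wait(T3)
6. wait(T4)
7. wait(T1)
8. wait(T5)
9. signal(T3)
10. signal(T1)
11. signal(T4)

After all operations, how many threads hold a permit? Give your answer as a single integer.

Answer: 1

Derivation:
Step 1: wait(T5) -> count=1 queue=[] holders={T5}
Step 2: signal(T5) -> count=2 queue=[] holders={none}
Step 3: wait(T5) -> count=1 queue=[] holders={T5}
Step 4: signal(T5) -> count=2 queue=[] holders={none}
Step 5: wait(T3) -> count=1 queue=[] holders={T3}
Step 6: wait(T4) -> count=0 queue=[] holders={T3,T4}
Step 7: wait(T1) -> count=0 queue=[T1] holders={T3,T4}
Step 8: wait(T5) -> count=0 queue=[T1,T5] holders={T3,T4}
Step 9: signal(T3) -> count=0 queue=[T5] holders={T1,T4}
Step 10: signal(T1) -> count=0 queue=[] holders={T4,T5}
Step 11: signal(T4) -> count=1 queue=[] holders={T5}
Final holders: {T5} -> 1 thread(s)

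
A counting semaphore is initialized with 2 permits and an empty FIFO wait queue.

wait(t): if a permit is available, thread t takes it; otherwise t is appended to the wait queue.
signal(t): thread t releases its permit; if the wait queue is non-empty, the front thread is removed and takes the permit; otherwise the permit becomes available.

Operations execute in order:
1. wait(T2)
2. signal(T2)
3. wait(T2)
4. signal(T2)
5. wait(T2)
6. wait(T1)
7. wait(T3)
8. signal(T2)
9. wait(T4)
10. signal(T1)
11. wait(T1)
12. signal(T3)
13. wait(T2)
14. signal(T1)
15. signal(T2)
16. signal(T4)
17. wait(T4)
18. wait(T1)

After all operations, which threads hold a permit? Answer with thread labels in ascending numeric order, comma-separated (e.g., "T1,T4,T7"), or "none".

Step 1: wait(T2) -> count=1 queue=[] holders={T2}
Step 2: signal(T2) -> count=2 queue=[] holders={none}
Step 3: wait(T2) -> count=1 queue=[] holders={T2}
Step 4: signal(T2) -> count=2 queue=[] holders={none}
Step 5: wait(T2) -> count=1 queue=[] holders={T2}
Step 6: wait(T1) -> count=0 queue=[] holders={T1,T2}
Step 7: wait(T3) -> count=0 queue=[T3] holders={T1,T2}
Step 8: signal(T2) -> count=0 queue=[] holders={T1,T3}
Step 9: wait(T4) -> count=0 queue=[T4] holders={T1,T3}
Step 10: signal(T1) -> count=0 queue=[] holders={T3,T4}
Step 11: wait(T1) -> count=0 queue=[T1] holders={T3,T4}
Step 12: signal(T3) -> count=0 queue=[] holders={T1,T4}
Step 13: wait(T2) -> count=0 queue=[T2] holders={T1,T4}
Step 14: signal(T1) -> count=0 queue=[] holders={T2,T4}
Step 15: signal(T2) -> count=1 queue=[] holders={T4}
Step 16: signal(T4) -> count=2 queue=[] holders={none}
Step 17: wait(T4) -> count=1 queue=[] holders={T4}
Step 18: wait(T1) -> count=0 queue=[] holders={T1,T4}
Final holders: T1,T4

Answer: T1,T4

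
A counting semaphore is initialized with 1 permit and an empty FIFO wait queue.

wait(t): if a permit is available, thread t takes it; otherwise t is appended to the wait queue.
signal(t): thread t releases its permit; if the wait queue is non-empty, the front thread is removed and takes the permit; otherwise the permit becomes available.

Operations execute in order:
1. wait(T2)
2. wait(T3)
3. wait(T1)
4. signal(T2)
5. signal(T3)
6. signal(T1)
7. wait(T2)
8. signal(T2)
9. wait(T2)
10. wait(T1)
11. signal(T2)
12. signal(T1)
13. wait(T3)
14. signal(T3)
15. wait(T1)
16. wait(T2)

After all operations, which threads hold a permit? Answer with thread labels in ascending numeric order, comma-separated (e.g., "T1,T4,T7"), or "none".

Step 1: wait(T2) -> count=0 queue=[] holders={T2}
Step 2: wait(T3) -> count=0 queue=[T3] holders={T2}
Step 3: wait(T1) -> count=0 queue=[T3,T1] holders={T2}
Step 4: signal(T2) -> count=0 queue=[T1] holders={T3}
Step 5: signal(T3) -> count=0 queue=[] holders={T1}
Step 6: signal(T1) -> count=1 queue=[] holders={none}
Step 7: wait(T2) -> count=0 queue=[] holders={T2}
Step 8: signal(T2) -> count=1 queue=[] holders={none}
Step 9: wait(T2) -> count=0 queue=[] holders={T2}
Step 10: wait(T1) -> count=0 queue=[T1] holders={T2}
Step 11: signal(T2) -> count=0 queue=[] holders={T1}
Step 12: signal(T1) -> count=1 queue=[] holders={none}
Step 13: wait(T3) -> count=0 queue=[] holders={T3}
Step 14: signal(T3) -> count=1 queue=[] holders={none}
Step 15: wait(T1) -> count=0 queue=[] holders={T1}
Step 16: wait(T2) -> count=0 queue=[T2] holders={T1}
Final holders: T1

Answer: T1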